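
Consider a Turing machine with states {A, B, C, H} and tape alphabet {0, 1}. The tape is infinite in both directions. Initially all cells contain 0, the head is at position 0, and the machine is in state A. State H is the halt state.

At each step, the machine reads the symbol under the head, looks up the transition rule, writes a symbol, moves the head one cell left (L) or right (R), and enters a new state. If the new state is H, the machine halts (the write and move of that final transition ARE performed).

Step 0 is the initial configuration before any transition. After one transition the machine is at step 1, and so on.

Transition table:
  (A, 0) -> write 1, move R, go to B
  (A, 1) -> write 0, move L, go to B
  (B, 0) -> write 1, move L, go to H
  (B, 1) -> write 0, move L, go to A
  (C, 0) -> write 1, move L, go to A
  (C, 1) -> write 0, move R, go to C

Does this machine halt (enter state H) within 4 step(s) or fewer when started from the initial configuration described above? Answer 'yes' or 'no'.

Answer: yes

Derivation:
Step 1: in state A at pos 0, read 0 -> (A,0)->write 1,move R,goto B. Now: state=B, head=1, tape[-1..2]=0100 (head:   ^)
Step 2: in state B at pos 1, read 0 -> (B,0)->write 1,move L,goto H. Now: state=H, head=0, tape[-1..2]=0110 (head:  ^)
State H reached at step 2; 2 <= 4 -> yes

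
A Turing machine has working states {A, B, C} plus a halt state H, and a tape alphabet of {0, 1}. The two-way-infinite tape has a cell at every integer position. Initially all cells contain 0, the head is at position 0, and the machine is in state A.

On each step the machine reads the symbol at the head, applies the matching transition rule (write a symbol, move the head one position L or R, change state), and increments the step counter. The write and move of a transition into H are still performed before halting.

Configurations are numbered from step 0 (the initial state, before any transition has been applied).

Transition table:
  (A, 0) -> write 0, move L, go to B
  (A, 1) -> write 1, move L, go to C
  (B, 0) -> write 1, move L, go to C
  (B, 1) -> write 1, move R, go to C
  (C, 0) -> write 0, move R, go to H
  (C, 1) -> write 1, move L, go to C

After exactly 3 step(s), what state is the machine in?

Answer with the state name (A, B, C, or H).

Step 1: in state A at pos 0, read 0 -> (A,0)->write 0,move L,goto B. Now: state=B, head=-1, tape[-2..1]=0000 (head:  ^)
Step 2: in state B at pos -1, read 0 -> (B,0)->write 1,move L,goto C. Now: state=C, head=-2, tape[-3..1]=00100 (head:  ^)
Step 3: in state C at pos -2, read 0 -> (C,0)->write 0,move R,goto H. Now: state=H, head=-1, tape[-3..1]=00100 (head:   ^)

Answer: H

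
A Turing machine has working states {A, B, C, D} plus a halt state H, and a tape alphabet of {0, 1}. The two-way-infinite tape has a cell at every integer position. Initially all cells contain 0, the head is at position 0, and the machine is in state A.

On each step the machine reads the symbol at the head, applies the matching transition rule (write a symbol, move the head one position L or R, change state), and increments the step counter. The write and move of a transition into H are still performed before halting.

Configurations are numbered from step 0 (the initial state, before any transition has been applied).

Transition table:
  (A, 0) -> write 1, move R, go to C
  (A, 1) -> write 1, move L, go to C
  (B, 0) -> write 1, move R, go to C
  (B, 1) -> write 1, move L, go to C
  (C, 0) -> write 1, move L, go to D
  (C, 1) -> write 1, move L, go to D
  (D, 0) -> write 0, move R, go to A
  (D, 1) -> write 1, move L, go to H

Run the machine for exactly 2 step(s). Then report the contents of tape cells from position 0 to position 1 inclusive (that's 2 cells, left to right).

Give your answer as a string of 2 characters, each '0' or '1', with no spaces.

Answer: 11

Derivation:
Step 1: in state A at pos 0, read 0 -> (A,0)->write 1,move R,goto C. Now: state=C, head=1, tape[-1..2]=0100 (head:   ^)
Step 2: in state C at pos 1, read 0 -> (C,0)->write 1,move L,goto D. Now: state=D, head=0, tape[-1..2]=0110 (head:  ^)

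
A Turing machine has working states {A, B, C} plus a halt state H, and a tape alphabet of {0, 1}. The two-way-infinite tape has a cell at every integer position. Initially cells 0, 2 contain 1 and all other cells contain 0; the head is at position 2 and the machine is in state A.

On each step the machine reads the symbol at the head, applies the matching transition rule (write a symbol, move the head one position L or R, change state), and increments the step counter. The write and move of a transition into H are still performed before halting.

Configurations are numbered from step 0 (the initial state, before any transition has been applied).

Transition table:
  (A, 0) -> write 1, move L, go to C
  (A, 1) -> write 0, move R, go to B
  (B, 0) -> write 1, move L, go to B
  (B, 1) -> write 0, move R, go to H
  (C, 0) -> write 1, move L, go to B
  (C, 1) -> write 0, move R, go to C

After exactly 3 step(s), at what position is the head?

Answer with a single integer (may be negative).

Step 1: in state A at pos 2, read 1 -> (A,1)->write 0,move R,goto B. Now: state=B, head=3, tape[-1..4]=010000 (head:     ^)
Step 2: in state B at pos 3, read 0 -> (B,0)->write 1,move L,goto B. Now: state=B, head=2, tape[-1..4]=010010 (head:    ^)
Step 3: in state B at pos 2, read 0 -> (B,0)->write 1,move L,goto B. Now: state=B, head=1, tape[-1..4]=010110 (head:   ^)

Answer: 1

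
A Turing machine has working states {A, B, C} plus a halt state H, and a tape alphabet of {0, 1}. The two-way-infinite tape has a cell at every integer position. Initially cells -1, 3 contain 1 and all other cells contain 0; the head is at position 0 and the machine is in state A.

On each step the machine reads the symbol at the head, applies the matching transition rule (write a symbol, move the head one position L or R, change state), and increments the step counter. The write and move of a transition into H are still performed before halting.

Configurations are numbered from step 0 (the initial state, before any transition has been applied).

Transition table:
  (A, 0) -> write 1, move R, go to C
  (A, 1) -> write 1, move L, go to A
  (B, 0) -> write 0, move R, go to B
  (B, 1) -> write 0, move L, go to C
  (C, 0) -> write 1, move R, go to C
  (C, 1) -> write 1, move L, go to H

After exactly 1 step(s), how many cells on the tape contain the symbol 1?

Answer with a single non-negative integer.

Step 1: in state A at pos 0, read 0 -> (A,0)->write 1,move R,goto C. Now: state=C, head=1, tape[-2..4]=0110010 (head:    ^)
Cells containing 1 after step 1: {-1, 0, 3} -> 3 cell(s)

Answer: 3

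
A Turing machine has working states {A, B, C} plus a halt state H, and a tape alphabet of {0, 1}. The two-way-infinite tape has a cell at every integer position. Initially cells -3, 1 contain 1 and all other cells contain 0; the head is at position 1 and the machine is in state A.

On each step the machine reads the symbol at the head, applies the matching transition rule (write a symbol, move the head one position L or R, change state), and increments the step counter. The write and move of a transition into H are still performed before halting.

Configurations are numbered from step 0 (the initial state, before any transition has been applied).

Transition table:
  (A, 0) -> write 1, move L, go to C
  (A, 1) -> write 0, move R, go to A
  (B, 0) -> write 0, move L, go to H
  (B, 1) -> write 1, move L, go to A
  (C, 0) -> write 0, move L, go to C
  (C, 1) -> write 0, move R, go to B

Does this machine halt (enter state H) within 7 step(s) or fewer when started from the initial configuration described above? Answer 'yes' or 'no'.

Answer: no

Derivation:
Step 1: in state A at pos 1, read 1 -> (A,1)->write 0,move R,goto A. Now: state=A, head=2, tape[-4..3]=01000000 (head:       ^)
Step 2: in state A at pos 2, read 0 -> (A,0)->write 1,move L,goto C. Now: state=C, head=1, tape[-4..3]=01000010 (head:      ^)
Step 3: in state C at pos 1, read 0 -> (C,0)->write 0,move L,goto C. Now: state=C, head=0, tape[-4..3]=01000010 (head:     ^)
Step 4: in state C at pos 0, read 0 -> (C,0)->write 0,move L,goto C. Now: state=C, head=-1, tape[-4..3]=01000010 (head:    ^)
Step 5: in state C at pos -1, read 0 -> (C,0)->write 0,move L,goto C. Now: state=C, head=-2, tape[-4..3]=01000010 (head:   ^)
Step 6: in state C at pos -2, read 0 -> (C,0)->write 0,move L,goto C. Now: state=C, head=-3, tape[-4..3]=01000010 (head:  ^)
Step 7: in state C at pos -3, read 1 -> (C,1)->write 0,move R,goto B. Now: state=B, head=-2, tape[-4..3]=00000010 (head:   ^)
After 7 step(s): state = B (not H) -> not halted within 7 -> no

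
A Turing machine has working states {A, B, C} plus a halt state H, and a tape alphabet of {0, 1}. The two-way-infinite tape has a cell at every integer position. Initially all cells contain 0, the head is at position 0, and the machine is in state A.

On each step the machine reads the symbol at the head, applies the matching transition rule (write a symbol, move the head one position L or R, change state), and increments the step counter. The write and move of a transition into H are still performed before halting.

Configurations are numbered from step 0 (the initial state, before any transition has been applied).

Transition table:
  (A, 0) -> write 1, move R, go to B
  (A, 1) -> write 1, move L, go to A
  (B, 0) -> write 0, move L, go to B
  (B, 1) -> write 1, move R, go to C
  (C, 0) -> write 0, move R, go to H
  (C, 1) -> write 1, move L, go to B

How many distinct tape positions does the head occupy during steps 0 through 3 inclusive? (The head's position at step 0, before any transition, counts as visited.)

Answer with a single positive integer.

Answer: 2

Derivation:
Step 1: in state A at pos 0, read 0 -> (A,0)->write 1,move R,goto B. Now: state=B, head=1, tape[-1..2]=0100 (head:   ^)
Step 2: in state B at pos 1, read 0 -> (B,0)->write 0,move L,goto B. Now: state=B, head=0, tape[-1..2]=0100 (head:  ^)
Step 3: in state B at pos 0, read 1 -> (B,1)->write 1,move R,goto C. Now: state=C, head=1, tape[-1..2]=0100 (head:   ^)
Head positions at steps 0..3: starting at 0, distinct positions visited = {0, 1} -> 2 position(s)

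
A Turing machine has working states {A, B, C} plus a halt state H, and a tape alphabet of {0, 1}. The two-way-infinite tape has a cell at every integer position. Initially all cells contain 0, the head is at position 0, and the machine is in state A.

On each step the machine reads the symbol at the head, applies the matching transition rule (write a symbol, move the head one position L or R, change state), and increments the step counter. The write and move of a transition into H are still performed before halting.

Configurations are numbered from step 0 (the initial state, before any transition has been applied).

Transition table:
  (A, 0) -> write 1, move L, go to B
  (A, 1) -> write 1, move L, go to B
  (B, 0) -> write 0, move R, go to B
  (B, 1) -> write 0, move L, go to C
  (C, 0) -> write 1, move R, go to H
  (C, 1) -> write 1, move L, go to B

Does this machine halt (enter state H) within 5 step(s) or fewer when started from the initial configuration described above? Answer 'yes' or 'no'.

Step 1: in state A at pos 0, read 0 -> (A,0)->write 1,move L,goto B. Now: state=B, head=-1, tape[-2..1]=0010 (head:  ^)
Step 2: in state B at pos -1, read 0 -> (B,0)->write 0,move R,goto B. Now: state=B, head=0, tape[-2..1]=0010 (head:   ^)
Step 3: in state B at pos 0, read 1 -> (B,1)->write 0,move L,goto C. Now: state=C, head=-1, tape[-2..1]=0000 (head:  ^)
Step 4: in state C at pos -1, read 0 -> (C,0)->write 1,move R,goto H. Now: state=H, head=0, tape[-2..1]=0100 (head:   ^)
State H reached at step 4; 4 <= 5 -> yes

Answer: yes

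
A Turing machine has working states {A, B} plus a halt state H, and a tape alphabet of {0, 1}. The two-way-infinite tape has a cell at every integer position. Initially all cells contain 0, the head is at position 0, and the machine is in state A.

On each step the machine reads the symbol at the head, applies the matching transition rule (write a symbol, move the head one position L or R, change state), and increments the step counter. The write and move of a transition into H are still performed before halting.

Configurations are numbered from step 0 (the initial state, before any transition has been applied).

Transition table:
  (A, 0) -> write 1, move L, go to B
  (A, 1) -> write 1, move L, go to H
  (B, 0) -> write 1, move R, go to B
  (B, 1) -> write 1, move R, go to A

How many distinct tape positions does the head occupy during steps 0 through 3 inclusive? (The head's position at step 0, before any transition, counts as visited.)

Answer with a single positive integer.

Answer: 3

Derivation:
Step 1: in state A at pos 0, read 0 -> (A,0)->write 1,move L,goto B. Now: state=B, head=-1, tape[-2..1]=0010 (head:  ^)
Step 2: in state B at pos -1, read 0 -> (B,0)->write 1,move R,goto B. Now: state=B, head=0, tape[-2..1]=0110 (head:   ^)
Step 3: in state B at pos 0, read 1 -> (B,1)->write 1,move R,goto A. Now: state=A, head=1, tape[-2..2]=01100 (head:    ^)
Head positions at steps 0..3: starting at 0, distinct positions visited = {-1, 0, 1} -> 3 position(s)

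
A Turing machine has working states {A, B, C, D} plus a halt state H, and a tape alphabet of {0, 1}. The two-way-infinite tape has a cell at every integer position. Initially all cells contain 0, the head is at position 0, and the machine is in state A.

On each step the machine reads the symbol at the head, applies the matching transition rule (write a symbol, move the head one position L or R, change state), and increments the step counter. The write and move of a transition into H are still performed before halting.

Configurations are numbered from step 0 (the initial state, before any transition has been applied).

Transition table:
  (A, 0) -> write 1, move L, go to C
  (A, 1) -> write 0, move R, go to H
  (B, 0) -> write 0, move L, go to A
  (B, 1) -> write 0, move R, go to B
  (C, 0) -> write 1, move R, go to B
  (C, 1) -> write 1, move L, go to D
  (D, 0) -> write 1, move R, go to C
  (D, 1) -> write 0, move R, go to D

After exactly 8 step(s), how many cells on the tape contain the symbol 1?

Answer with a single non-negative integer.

Step 1: in state A at pos 0, read 0 -> (A,0)->write 1,move L,goto C. Now: state=C, head=-1, tape[-2..1]=0010 (head:  ^)
Step 2: in state C at pos -1, read 0 -> (C,0)->write 1,move R,goto B. Now: state=B, head=0, tape[-2..1]=0110 (head:   ^)
Step 3: in state B at pos 0, read 1 -> (B,1)->write 0,move R,goto B. Now: state=B, head=1, tape[-2..2]=01000 (head:    ^)
Step 4: in state B at pos 1, read 0 -> (B,0)->write 0,move L,goto A. Now: state=A, head=0, tape[-2..2]=01000 (head:   ^)
Step 5: in state A at pos 0, read 0 -> (A,0)->write 1,move L,goto C. Now: state=C, head=-1, tape[-2..2]=01100 (head:  ^)
Step 6: in state C at pos -1, read 1 -> (C,1)->write 1,move L,goto D. Now: state=D, head=-2, tape[-3..2]=001100 (head:  ^)
Step 7: in state D at pos -2, read 0 -> (D,0)->write 1,move R,goto C. Now: state=C, head=-1, tape[-3..2]=011100 (head:   ^)
Step 8: in state C at pos -1, read 1 -> (C,1)->write 1,move L,goto D. Now: state=D, head=-2, tape[-3..2]=011100 (head:  ^)
Cells containing 1 after step 8: {-2, -1, 0} -> 3 cell(s)

Answer: 3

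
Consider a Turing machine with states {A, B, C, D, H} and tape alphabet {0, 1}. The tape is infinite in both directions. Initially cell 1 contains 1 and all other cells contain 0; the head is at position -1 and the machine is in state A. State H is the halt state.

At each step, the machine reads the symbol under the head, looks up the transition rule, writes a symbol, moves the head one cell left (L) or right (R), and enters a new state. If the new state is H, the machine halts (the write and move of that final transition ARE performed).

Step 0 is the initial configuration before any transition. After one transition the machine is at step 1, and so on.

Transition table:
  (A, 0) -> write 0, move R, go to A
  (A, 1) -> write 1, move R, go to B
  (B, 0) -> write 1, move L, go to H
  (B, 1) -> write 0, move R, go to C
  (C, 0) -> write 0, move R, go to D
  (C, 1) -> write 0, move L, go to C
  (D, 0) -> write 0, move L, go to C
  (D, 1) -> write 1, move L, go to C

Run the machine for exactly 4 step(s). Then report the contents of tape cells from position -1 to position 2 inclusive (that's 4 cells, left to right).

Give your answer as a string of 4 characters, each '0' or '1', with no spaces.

Step 1: in state A at pos -1, read 0 -> (A,0)->write 0,move R,goto A. Now: state=A, head=0, tape[-2..2]=00010 (head:   ^)
Step 2: in state A at pos 0, read 0 -> (A,0)->write 0,move R,goto A. Now: state=A, head=1, tape[-2..2]=00010 (head:    ^)
Step 3: in state A at pos 1, read 1 -> (A,1)->write 1,move R,goto B. Now: state=B, head=2, tape[-2..3]=000100 (head:     ^)
Step 4: in state B at pos 2, read 0 -> (B,0)->write 1,move L,goto H. Now: state=H, head=1, tape[-2..3]=000110 (head:    ^)

Answer: 0011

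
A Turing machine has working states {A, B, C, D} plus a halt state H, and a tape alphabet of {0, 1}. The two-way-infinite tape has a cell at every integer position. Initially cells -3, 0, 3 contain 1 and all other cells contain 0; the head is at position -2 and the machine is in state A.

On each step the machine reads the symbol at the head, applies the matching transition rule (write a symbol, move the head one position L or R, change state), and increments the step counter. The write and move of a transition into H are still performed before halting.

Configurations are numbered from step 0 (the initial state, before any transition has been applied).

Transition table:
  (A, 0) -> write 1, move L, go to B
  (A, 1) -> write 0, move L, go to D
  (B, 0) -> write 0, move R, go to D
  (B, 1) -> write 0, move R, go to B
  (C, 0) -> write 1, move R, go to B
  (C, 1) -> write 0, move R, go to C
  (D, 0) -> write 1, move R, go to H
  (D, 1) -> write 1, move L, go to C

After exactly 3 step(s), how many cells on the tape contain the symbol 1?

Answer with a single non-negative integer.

Answer: 2

Derivation:
Step 1: in state A at pos -2, read 0 -> (A,0)->write 1,move L,goto B. Now: state=B, head=-3, tape[-4..4]=011010010 (head:  ^)
Step 2: in state B at pos -3, read 1 -> (B,1)->write 0,move R,goto B. Now: state=B, head=-2, tape[-4..4]=001010010 (head:   ^)
Step 3: in state B at pos -2, read 1 -> (B,1)->write 0,move R,goto B. Now: state=B, head=-1, tape[-4..4]=000010010 (head:    ^)
Cells containing 1 after step 3: {0, 3} -> 2 cell(s)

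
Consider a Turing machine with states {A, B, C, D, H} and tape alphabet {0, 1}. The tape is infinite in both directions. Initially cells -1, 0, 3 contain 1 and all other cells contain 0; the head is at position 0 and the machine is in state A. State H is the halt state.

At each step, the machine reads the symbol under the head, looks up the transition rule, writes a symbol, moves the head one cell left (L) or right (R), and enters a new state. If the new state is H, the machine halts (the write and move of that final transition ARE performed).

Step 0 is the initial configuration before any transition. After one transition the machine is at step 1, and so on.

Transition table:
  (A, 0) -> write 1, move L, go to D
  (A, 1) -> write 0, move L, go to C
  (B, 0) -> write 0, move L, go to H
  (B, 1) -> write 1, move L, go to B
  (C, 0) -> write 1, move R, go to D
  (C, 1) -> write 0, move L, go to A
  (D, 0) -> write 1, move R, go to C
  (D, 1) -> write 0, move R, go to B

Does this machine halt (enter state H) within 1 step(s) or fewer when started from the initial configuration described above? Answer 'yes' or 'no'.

Step 1: in state A at pos 0, read 1 -> (A,1)->write 0,move L,goto C. Now: state=C, head=-1, tape[-2..4]=0100010 (head:  ^)
After 1 step(s): state = C (not H) -> not halted within 1 -> no

Answer: no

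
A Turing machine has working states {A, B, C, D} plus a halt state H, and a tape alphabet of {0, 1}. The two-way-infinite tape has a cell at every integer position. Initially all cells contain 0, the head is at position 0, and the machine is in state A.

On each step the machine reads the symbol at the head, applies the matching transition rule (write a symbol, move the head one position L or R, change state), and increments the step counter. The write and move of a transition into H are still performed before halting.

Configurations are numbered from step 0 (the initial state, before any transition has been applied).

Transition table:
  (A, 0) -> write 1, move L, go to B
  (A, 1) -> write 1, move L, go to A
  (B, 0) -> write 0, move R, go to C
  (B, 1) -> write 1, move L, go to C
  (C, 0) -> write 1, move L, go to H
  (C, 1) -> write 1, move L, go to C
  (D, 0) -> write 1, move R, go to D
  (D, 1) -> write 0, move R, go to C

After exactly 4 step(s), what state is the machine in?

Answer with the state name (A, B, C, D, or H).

Step 1: in state A at pos 0, read 0 -> (A,0)->write 1,move L,goto B. Now: state=B, head=-1, tape[-2..1]=0010 (head:  ^)
Step 2: in state B at pos -1, read 0 -> (B,0)->write 0,move R,goto C. Now: state=C, head=0, tape[-2..1]=0010 (head:   ^)
Step 3: in state C at pos 0, read 1 -> (C,1)->write 1,move L,goto C. Now: state=C, head=-1, tape[-2..1]=0010 (head:  ^)
Step 4: in state C at pos -1, read 0 -> (C,0)->write 1,move L,goto H. Now: state=H, head=-2, tape[-3..1]=00110 (head:  ^)

Answer: H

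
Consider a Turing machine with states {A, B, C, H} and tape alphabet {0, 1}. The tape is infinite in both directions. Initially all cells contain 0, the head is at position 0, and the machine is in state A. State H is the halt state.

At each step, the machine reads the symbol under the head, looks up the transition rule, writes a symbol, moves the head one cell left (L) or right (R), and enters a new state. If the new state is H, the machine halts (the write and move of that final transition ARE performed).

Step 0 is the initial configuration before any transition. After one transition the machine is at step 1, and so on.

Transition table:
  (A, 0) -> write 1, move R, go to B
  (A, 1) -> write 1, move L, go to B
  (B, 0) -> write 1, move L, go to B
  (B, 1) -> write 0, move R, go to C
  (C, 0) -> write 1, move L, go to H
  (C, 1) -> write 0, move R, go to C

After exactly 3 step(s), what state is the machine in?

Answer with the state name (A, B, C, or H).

Answer: C

Derivation:
Step 1: in state A at pos 0, read 0 -> (A,0)->write 1,move R,goto B. Now: state=B, head=1, tape[-1..2]=0100 (head:   ^)
Step 2: in state B at pos 1, read 0 -> (B,0)->write 1,move L,goto B. Now: state=B, head=0, tape[-1..2]=0110 (head:  ^)
Step 3: in state B at pos 0, read 1 -> (B,1)->write 0,move R,goto C. Now: state=C, head=1, tape[-1..2]=0010 (head:   ^)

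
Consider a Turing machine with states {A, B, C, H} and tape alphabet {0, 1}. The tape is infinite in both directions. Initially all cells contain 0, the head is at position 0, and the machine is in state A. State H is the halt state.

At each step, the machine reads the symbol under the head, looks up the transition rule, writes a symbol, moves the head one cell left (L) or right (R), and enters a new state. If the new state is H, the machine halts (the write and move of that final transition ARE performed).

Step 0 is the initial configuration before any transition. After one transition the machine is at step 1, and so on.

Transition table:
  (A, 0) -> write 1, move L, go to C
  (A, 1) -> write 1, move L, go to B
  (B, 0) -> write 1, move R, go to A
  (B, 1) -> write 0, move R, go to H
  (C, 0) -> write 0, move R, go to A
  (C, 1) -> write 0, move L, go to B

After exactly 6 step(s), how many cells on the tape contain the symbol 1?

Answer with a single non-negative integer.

Step 1: in state A at pos 0, read 0 -> (A,0)->write 1,move L,goto C. Now: state=C, head=-1, tape[-2..1]=0010 (head:  ^)
Step 2: in state C at pos -1, read 0 -> (C,0)->write 0,move R,goto A. Now: state=A, head=0, tape[-2..1]=0010 (head:   ^)
Step 3: in state A at pos 0, read 1 -> (A,1)->write 1,move L,goto B. Now: state=B, head=-1, tape[-2..1]=0010 (head:  ^)
Step 4: in state B at pos -1, read 0 -> (B,0)->write 1,move R,goto A. Now: state=A, head=0, tape[-2..1]=0110 (head:   ^)
Step 5: in state A at pos 0, read 1 -> (A,1)->write 1,move L,goto B. Now: state=B, head=-1, tape[-2..1]=0110 (head:  ^)
Step 6: in state B at pos -1, read 1 -> (B,1)->write 0,move R,goto H. Now: state=H, head=0, tape[-2..1]=0010 (head:   ^)
Cells containing 1 after step 6: {0} -> 1 cell(s)

Answer: 1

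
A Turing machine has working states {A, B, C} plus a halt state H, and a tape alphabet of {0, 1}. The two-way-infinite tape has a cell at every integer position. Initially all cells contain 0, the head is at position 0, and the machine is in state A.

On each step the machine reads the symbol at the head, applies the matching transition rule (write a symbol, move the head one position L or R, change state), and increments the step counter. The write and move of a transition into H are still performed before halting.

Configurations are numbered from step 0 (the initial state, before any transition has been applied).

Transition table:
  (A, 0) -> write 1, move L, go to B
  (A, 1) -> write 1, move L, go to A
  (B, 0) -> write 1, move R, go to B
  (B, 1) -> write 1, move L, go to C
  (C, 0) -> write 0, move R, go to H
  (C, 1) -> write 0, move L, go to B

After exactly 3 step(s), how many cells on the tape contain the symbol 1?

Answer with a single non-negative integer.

Step 1: in state A at pos 0, read 0 -> (A,0)->write 1,move L,goto B. Now: state=B, head=-1, tape[-2..1]=0010 (head:  ^)
Step 2: in state B at pos -1, read 0 -> (B,0)->write 1,move R,goto B. Now: state=B, head=0, tape[-2..1]=0110 (head:   ^)
Step 3: in state B at pos 0, read 1 -> (B,1)->write 1,move L,goto C. Now: state=C, head=-1, tape[-2..1]=0110 (head:  ^)
Cells containing 1 after step 3: {-1, 0} -> 2 cell(s)

Answer: 2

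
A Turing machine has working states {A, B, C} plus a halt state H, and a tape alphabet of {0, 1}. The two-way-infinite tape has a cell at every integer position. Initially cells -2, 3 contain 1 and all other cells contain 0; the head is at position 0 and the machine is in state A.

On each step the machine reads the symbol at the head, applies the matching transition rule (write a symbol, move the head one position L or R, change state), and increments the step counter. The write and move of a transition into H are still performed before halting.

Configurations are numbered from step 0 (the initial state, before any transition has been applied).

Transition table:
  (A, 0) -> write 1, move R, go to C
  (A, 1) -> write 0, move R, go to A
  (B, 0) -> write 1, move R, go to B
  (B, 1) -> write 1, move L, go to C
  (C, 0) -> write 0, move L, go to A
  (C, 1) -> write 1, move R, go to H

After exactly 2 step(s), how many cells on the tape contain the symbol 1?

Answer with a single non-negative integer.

Answer: 3

Derivation:
Step 1: in state A at pos 0, read 0 -> (A,0)->write 1,move R,goto C. Now: state=C, head=1, tape[-3..4]=01010010 (head:     ^)
Step 2: in state C at pos 1, read 0 -> (C,0)->write 0,move L,goto A. Now: state=A, head=0, tape[-3..4]=01010010 (head:    ^)
Cells containing 1 after step 2: {-2, 0, 3} -> 3 cell(s)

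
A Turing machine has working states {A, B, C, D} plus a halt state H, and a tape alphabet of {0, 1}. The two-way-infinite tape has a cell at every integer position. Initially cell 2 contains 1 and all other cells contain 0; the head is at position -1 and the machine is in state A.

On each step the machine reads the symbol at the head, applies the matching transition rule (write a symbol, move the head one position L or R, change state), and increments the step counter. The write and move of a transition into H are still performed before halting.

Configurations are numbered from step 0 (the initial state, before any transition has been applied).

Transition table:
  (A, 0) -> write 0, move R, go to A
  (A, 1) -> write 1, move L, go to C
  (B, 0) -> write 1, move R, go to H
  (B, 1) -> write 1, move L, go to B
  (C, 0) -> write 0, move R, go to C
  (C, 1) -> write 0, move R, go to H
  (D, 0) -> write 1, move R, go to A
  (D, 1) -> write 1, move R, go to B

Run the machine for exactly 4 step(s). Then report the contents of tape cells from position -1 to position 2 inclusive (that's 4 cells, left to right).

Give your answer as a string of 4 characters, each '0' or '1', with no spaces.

Step 1: in state A at pos -1, read 0 -> (A,0)->write 0,move R,goto A. Now: state=A, head=0, tape[-2..3]=000010 (head:   ^)
Step 2: in state A at pos 0, read 0 -> (A,0)->write 0,move R,goto A. Now: state=A, head=1, tape[-2..3]=000010 (head:    ^)
Step 3: in state A at pos 1, read 0 -> (A,0)->write 0,move R,goto A. Now: state=A, head=2, tape[-2..3]=000010 (head:     ^)
Step 4: in state A at pos 2, read 1 -> (A,1)->write 1,move L,goto C. Now: state=C, head=1, tape[-2..3]=000010 (head:    ^)

Answer: 0001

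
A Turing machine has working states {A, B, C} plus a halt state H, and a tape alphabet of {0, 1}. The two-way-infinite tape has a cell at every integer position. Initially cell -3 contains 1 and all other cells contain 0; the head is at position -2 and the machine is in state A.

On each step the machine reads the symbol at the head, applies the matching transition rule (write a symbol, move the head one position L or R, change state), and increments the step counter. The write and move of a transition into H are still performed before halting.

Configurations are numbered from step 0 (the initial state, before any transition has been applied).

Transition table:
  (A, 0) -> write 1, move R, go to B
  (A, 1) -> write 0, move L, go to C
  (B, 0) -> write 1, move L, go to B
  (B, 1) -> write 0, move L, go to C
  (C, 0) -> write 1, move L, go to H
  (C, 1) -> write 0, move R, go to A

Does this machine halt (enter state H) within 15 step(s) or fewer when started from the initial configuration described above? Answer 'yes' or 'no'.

Answer: yes

Derivation:
Step 1: in state A at pos -2, read 0 -> (A,0)->write 1,move R,goto B. Now: state=B, head=-1, tape[-4..0]=01100 (head:    ^)
Step 2: in state B at pos -1, read 0 -> (B,0)->write 1,move L,goto B. Now: state=B, head=-2, tape[-4..0]=01110 (head:   ^)
Step 3: in state B at pos -2, read 1 -> (B,1)->write 0,move L,goto C. Now: state=C, head=-3, tape[-4..0]=01010 (head:  ^)
Step 4: in state C at pos -3, read 1 -> (C,1)->write 0,move R,goto A. Now: state=A, head=-2, tape[-4..0]=00010 (head:   ^)
Step 5: in state A at pos -2, read 0 -> (A,0)->write 1,move R,goto B. Now: state=B, head=-1, tape[-4..0]=00110 (head:    ^)
Step 6: in state B at pos -1, read 1 -> (B,1)->write 0,move L,goto C. Now: state=C, head=-2, tape[-4..0]=00100 (head:   ^)
Step 7: in state C at pos -2, read 1 -> (C,1)->write 0,move R,goto A. Now: state=A, head=-1, tape[-4..0]=00000 (head:    ^)
Step 8: in state A at pos -1, read 0 -> (A,0)->write 1,move R,goto B. Now: state=B, head=0, tape[-4..1]=000100 (head:     ^)
Step 9: in state B at pos 0, read 0 -> (B,0)->write 1,move L,goto B. Now: state=B, head=-1, tape[-4..1]=000110 (head:    ^)
Step 10: in state B at pos -1, read 1 -> (B,1)->write 0,move L,goto C. Now: state=C, head=-2, tape[-4..1]=000010 (head:   ^)
Step 11: in state C at pos -2, read 0 -> (C,0)->write 1,move L,goto H. Now: state=H, head=-3, tape[-4..1]=001010 (head:  ^)
State H reached at step 11; 11 <= 15 -> yes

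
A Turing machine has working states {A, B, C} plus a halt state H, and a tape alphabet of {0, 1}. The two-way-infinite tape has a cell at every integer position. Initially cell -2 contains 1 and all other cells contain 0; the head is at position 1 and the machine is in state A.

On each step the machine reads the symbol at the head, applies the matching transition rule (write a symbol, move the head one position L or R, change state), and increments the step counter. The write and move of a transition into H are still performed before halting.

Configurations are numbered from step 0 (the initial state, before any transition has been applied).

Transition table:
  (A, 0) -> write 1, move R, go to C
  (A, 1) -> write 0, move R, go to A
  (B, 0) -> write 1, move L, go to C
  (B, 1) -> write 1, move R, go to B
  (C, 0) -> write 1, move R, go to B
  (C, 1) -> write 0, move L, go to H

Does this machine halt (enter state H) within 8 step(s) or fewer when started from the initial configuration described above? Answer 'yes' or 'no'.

Step 1: in state A at pos 1, read 0 -> (A,0)->write 1,move R,goto C. Now: state=C, head=2, tape[-3..3]=0100100 (head:      ^)
Step 2: in state C at pos 2, read 0 -> (C,0)->write 1,move R,goto B. Now: state=B, head=3, tape[-3..4]=01001100 (head:       ^)
Step 3: in state B at pos 3, read 0 -> (B,0)->write 1,move L,goto C. Now: state=C, head=2, tape[-3..4]=01001110 (head:      ^)
Step 4: in state C at pos 2, read 1 -> (C,1)->write 0,move L,goto H. Now: state=H, head=1, tape[-3..4]=01001010 (head:     ^)
State H reached at step 4; 4 <= 8 -> yes

Answer: yes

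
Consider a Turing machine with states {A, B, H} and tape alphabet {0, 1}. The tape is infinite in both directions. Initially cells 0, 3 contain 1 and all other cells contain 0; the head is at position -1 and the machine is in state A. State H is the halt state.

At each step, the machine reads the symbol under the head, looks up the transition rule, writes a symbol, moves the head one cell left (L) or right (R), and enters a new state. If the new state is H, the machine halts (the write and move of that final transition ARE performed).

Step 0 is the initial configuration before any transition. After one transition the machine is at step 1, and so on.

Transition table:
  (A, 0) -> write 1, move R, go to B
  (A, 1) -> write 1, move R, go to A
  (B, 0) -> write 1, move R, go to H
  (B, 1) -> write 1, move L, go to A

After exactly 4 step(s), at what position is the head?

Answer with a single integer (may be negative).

Step 1: in state A at pos -1, read 0 -> (A,0)->write 1,move R,goto B. Now: state=B, head=0, tape[-2..4]=0110010 (head:   ^)
Step 2: in state B at pos 0, read 1 -> (B,1)->write 1,move L,goto A. Now: state=A, head=-1, tape[-2..4]=0110010 (head:  ^)
Step 3: in state A at pos -1, read 1 -> (A,1)->write 1,move R,goto A. Now: state=A, head=0, tape[-2..4]=0110010 (head:   ^)
Step 4: in state A at pos 0, read 1 -> (A,1)->write 1,move R,goto A. Now: state=A, head=1, tape[-2..4]=0110010 (head:    ^)

Answer: 1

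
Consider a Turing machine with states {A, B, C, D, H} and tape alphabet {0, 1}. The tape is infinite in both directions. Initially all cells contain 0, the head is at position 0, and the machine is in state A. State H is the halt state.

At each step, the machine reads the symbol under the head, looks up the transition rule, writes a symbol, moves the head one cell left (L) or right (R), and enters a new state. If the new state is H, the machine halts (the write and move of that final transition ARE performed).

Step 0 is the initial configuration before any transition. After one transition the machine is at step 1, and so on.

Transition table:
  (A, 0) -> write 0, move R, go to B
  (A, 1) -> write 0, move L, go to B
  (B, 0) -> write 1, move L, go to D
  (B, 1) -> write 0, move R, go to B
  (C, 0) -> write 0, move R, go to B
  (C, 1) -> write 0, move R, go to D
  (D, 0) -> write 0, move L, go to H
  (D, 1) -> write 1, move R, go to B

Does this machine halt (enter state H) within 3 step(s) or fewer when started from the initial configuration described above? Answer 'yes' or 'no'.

Step 1: in state A at pos 0, read 0 -> (A,0)->write 0,move R,goto B. Now: state=B, head=1, tape[-1..2]=0000 (head:   ^)
Step 2: in state B at pos 1, read 0 -> (B,0)->write 1,move L,goto D. Now: state=D, head=0, tape[-1..2]=0010 (head:  ^)
Step 3: in state D at pos 0, read 0 -> (D,0)->write 0,move L,goto H. Now: state=H, head=-1, tape[-2..2]=00010 (head:  ^)
State H reached at step 3; 3 <= 3 -> yes

Answer: yes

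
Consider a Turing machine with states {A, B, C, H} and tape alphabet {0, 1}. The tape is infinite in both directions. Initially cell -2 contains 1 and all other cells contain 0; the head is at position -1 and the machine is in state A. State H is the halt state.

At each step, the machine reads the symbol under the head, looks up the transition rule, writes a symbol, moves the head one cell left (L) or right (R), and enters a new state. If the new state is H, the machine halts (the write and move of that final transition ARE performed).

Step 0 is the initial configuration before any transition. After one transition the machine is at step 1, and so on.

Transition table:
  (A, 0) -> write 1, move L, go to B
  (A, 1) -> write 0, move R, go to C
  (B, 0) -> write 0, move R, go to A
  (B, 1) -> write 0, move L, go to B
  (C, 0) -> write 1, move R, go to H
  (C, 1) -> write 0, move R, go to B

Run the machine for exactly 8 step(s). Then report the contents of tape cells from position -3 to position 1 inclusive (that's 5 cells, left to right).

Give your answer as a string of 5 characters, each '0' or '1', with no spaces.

Step 1: in state A at pos -1, read 0 -> (A,0)->write 1,move L,goto B. Now: state=B, head=-2, tape[-3..0]=0110 (head:  ^)
Step 2: in state B at pos -2, read 1 -> (B,1)->write 0,move L,goto B. Now: state=B, head=-3, tape[-4..0]=00010 (head:  ^)
Step 3: in state B at pos -3, read 0 -> (B,0)->write 0,move R,goto A. Now: state=A, head=-2, tape[-4..0]=00010 (head:   ^)
Step 4: in state A at pos -2, read 0 -> (A,0)->write 1,move L,goto B. Now: state=B, head=-3, tape[-4..0]=00110 (head:  ^)
Step 5: in state B at pos -3, read 0 -> (B,0)->write 0,move R,goto A. Now: state=A, head=-2, tape[-4..0]=00110 (head:   ^)
Step 6: in state A at pos -2, read 1 -> (A,1)->write 0,move R,goto C. Now: state=C, head=-1, tape[-4..0]=00010 (head:    ^)
Step 7: in state C at pos -1, read 1 -> (C,1)->write 0,move R,goto B. Now: state=B, head=0, tape[-4..1]=000000 (head:     ^)
Step 8: in state B at pos 0, read 0 -> (B,0)->write 0,move R,goto A. Now: state=A, head=1, tape[-4..2]=0000000 (head:      ^)

Answer: 00000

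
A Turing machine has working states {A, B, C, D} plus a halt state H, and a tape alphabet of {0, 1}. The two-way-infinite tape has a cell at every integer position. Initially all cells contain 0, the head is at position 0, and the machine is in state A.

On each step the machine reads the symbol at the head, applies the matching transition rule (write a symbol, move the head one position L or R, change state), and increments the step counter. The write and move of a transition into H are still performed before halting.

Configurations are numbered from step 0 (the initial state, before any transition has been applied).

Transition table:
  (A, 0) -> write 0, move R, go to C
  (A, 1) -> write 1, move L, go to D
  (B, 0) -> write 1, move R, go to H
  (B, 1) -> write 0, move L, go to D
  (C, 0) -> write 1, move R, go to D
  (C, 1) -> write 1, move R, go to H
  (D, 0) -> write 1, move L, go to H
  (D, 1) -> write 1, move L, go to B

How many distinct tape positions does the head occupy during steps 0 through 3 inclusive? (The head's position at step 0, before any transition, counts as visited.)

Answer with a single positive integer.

Answer: 3

Derivation:
Step 1: in state A at pos 0, read 0 -> (A,0)->write 0,move R,goto C. Now: state=C, head=1, tape[-1..2]=0000 (head:   ^)
Step 2: in state C at pos 1, read 0 -> (C,0)->write 1,move R,goto D. Now: state=D, head=2, tape[-1..3]=00100 (head:    ^)
Step 3: in state D at pos 2, read 0 -> (D,0)->write 1,move L,goto H. Now: state=H, head=1, tape[-1..3]=00110 (head:   ^)
Head positions at steps 0..3: starting at 0, distinct positions visited = {0, 1, 2} -> 3 position(s)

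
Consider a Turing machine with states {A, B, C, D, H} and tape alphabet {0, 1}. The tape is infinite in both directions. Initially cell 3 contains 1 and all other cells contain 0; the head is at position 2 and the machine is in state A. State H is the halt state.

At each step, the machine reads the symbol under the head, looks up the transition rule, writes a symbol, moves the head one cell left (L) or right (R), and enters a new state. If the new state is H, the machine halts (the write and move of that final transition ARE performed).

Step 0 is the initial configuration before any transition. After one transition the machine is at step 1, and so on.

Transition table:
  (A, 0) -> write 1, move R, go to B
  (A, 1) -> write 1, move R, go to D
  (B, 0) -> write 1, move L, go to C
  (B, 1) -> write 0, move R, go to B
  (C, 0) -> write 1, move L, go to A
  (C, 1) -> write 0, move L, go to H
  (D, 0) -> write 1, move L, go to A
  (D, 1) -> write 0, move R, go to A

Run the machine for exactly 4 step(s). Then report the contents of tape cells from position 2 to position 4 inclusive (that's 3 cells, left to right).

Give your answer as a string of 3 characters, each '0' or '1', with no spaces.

Step 1: in state A at pos 2, read 0 -> (A,0)->write 1,move R,goto B. Now: state=B, head=3, tape[1..4]=0110 (head:   ^)
Step 2: in state B at pos 3, read 1 -> (B,1)->write 0,move R,goto B. Now: state=B, head=4, tape[1..5]=01000 (head:    ^)
Step 3: in state B at pos 4, read 0 -> (B,0)->write 1,move L,goto C. Now: state=C, head=3, tape[1..5]=01010 (head:   ^)
Step 4: in state C at pos 3, read 0 -> (C,0)->write 1,move L,goto A. Now: state=A, head=2, tape[1..5]=01110 (head:  ^)

Answer: 111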